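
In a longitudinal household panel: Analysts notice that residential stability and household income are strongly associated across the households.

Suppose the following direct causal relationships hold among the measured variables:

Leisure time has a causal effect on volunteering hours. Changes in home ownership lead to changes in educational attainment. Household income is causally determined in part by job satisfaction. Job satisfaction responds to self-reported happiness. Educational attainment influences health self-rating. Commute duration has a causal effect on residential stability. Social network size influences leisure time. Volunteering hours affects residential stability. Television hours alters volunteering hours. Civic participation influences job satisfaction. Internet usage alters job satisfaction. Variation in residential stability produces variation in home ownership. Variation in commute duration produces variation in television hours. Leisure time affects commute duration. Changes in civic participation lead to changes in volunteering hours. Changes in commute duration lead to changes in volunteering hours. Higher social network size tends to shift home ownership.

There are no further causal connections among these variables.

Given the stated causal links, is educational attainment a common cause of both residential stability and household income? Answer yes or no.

Educational attainment has no stated causal path to either residential stability or household income. A confounder must cause both variables, so educational attainment does not qualify.

no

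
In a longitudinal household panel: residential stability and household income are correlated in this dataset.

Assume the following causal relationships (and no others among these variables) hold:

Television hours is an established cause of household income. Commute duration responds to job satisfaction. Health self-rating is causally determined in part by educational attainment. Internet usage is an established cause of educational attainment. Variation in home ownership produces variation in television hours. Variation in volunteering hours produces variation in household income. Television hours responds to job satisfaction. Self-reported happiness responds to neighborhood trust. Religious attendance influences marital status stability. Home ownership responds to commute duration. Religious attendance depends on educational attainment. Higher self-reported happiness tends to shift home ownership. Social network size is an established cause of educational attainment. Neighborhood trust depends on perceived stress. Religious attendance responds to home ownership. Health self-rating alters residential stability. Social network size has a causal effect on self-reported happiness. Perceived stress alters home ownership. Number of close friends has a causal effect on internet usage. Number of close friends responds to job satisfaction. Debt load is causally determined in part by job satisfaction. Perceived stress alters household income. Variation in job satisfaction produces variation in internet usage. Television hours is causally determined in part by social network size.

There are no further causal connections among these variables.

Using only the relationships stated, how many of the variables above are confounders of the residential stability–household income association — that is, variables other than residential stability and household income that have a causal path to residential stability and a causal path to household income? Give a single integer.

2

The common causes are: job satisfaction (to residential stability via job satisfaction → internet usage → educational attainment → health self-rating → residential stability; to household income via job satisfaction → television hours → household income); social network size (to residential stability via social network size → educational attainment → health self-rating → residential stability; to household income via social network size → television hours → household income).
Every other variable lacks a causal path to at least one of residential stability and household income.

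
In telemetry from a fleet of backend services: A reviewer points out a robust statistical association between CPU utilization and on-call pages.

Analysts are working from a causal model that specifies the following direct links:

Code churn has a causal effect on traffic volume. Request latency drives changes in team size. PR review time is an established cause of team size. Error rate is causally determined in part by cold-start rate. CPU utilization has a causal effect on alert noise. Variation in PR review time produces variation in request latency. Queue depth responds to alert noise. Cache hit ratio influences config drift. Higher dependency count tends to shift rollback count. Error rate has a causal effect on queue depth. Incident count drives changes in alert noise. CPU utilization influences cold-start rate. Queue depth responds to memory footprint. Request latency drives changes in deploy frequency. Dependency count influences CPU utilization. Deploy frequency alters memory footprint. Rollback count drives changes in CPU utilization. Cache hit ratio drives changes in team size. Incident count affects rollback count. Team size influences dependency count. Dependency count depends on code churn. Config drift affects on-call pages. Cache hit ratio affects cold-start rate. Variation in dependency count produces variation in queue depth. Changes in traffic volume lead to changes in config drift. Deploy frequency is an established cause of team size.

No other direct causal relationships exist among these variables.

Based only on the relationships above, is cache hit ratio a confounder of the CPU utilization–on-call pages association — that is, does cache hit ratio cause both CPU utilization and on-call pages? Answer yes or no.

yes

Cache hit ratio has a causal path to CPU utilization (cache hit ratio → team size → dependency count → CPU utilization) and to on-call pages (cache hit ratio → config drift → on-call pages), so it is a common cause of both — a confounder.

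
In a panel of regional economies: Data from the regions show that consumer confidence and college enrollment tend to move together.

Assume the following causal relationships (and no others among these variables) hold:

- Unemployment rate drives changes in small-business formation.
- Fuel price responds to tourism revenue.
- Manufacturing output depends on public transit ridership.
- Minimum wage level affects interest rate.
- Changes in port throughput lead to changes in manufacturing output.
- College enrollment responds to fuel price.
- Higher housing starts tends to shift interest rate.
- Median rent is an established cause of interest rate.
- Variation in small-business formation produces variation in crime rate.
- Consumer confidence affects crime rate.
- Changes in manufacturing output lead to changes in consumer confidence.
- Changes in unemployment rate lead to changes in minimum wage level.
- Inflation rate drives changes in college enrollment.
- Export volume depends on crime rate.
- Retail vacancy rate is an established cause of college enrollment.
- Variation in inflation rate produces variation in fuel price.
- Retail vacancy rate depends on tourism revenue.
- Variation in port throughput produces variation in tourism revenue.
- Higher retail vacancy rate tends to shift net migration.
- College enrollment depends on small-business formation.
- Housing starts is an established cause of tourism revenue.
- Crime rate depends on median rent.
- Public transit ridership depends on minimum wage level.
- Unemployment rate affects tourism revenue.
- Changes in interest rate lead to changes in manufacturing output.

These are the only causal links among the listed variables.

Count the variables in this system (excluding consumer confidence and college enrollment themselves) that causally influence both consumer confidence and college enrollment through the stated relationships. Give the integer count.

The common causes are: housing starts (to consumer confidence via housing starts → interest rate → manufacturing output → consumer confidence; to college enrollment via housing starts → tourism revenue → fuel price → college enrollment); port throughput (to consumer confidence via port throughput → manufacturing output → consumer confidence; to college enrollment via port throughput → tourism revenue → fuel price → college enrollment); unemployment rate (to consumer confidence via unemployment rate → minimum wage level → public transit ridership → manufacturing output → consumer confidence; to college enrollment via unemployment rate → small-business formation → college enrollment).
Every other variable lacks a causal path to at least one of consumer confidence and college enrollment.

3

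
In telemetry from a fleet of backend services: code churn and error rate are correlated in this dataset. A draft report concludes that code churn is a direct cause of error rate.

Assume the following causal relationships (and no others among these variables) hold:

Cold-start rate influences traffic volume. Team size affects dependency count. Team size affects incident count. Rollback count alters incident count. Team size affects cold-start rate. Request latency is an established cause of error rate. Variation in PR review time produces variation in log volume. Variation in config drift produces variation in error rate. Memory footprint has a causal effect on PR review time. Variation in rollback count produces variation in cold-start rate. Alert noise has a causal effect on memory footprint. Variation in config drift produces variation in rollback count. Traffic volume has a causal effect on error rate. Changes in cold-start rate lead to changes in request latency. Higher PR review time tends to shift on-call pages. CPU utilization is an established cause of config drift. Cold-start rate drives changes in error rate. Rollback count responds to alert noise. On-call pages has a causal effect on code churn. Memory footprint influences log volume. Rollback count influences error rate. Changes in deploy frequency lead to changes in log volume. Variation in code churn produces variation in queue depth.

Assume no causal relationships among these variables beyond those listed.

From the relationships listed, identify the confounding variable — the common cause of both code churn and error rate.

alert noise

Alert noise has a causal path to code churn (alert noise → memory footprint → PR review time → on-call pages → code churn) and a separate causal path to error rate (alert noise → rollback count → error rate), so it is a common cause of both.
No stated relationship gives code churn a causal route to error rate, so the correlation is explained by the shared upstream cause rather than a direct effect.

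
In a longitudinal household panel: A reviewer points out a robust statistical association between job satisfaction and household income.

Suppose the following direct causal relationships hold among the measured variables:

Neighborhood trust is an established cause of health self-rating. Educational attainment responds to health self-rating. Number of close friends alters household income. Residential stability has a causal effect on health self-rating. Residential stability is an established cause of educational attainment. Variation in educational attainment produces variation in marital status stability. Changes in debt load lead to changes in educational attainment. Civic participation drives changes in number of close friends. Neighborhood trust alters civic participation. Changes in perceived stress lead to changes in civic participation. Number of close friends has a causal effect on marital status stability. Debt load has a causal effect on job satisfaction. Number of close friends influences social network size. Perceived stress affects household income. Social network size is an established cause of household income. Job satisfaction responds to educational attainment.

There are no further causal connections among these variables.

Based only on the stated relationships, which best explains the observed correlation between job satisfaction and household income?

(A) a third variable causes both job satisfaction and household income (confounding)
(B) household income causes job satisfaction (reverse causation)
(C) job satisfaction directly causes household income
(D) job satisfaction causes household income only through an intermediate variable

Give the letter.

A

Neighborhood trust causes job satisfaction (neighborhood trust → health self-rating → educational attainment → job satisfaction) and household income (neighborhood trust → civic participation → number of close friends → household income) — a common cause creating the correlation.
There is no stated path from job satisfaction to household income or from household income to job satisfaction, so neither direct nor reverse causation applies.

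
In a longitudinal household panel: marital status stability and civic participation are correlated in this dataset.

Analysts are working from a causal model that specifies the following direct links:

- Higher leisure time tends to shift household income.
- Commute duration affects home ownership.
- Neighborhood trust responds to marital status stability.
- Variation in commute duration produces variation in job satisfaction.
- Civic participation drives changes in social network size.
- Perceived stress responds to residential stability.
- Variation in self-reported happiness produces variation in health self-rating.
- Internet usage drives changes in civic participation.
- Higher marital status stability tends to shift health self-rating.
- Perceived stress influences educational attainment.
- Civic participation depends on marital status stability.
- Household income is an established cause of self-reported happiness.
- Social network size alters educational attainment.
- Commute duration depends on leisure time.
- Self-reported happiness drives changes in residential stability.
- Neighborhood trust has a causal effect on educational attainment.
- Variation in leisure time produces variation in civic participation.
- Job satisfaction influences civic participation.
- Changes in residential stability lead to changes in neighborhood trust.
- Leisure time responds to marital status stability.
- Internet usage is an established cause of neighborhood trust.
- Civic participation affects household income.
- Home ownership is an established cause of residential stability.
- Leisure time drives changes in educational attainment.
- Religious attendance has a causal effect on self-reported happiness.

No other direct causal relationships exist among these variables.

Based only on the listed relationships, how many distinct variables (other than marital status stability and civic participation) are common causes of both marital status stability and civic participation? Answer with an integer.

0

No listed variable has a causal path to both marital status stability and civic participation, so there are no common causes.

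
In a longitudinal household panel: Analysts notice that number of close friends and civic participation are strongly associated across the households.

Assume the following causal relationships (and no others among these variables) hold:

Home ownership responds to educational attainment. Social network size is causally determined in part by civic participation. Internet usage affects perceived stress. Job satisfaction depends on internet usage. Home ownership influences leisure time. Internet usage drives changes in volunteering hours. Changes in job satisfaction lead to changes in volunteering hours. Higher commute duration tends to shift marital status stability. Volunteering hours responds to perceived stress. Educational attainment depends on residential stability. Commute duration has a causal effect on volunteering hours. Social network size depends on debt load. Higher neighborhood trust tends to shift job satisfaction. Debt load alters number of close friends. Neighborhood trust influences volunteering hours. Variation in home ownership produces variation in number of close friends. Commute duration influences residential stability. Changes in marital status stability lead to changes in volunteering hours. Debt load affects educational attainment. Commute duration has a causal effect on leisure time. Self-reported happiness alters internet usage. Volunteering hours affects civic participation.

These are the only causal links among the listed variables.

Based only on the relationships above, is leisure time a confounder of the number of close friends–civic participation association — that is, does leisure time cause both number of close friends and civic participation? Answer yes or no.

Leisure time has no stated causal path to either number of close friends or civic participation. A confounder must cause both variables, so leisure time does not qualify.

no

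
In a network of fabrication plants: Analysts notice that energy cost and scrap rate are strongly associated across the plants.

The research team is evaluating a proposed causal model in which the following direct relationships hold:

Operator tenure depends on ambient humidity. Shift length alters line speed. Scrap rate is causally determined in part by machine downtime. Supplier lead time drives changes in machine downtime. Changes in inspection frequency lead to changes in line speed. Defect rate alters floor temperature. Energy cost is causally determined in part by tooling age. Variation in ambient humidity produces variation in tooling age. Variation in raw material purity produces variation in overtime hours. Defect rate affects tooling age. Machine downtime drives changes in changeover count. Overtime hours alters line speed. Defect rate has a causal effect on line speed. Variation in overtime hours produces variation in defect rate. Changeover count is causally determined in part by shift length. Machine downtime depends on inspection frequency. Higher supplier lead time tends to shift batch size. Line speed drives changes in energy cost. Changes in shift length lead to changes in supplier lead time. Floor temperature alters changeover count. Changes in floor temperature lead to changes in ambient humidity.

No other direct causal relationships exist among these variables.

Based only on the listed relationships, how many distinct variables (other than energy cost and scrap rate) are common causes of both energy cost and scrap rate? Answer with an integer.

The common causes are: inspection frequency (to energy cost via inspection frequency → line speed → energy cost; to scrap rate via inspection frequency → machine downtime → scrap rate); shift length (to energy cost via shift length → line speed → energy cost; to scrap rate via shift length → supplier lead time → machine downtime → scrap rate).
Every other variable lacks a causal path to at least one of energy cost and scrap rate.

2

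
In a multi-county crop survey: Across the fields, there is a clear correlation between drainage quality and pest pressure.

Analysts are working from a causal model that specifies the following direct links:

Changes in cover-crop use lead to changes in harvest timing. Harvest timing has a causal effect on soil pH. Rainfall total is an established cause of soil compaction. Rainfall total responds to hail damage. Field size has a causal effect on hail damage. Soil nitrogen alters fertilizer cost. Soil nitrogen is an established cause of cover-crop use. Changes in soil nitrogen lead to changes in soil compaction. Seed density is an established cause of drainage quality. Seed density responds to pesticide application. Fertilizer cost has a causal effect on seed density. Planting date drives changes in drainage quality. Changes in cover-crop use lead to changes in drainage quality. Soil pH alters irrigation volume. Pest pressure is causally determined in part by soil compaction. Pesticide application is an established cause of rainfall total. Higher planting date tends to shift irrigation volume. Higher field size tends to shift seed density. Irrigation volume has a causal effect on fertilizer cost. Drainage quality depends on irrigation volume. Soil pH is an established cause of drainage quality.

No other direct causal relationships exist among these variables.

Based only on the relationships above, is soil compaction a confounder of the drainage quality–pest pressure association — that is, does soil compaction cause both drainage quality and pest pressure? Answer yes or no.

Soil compaction has no stated causal path to drainage quality. A confounder must cause both variables, so soil compaction does not qualify.

no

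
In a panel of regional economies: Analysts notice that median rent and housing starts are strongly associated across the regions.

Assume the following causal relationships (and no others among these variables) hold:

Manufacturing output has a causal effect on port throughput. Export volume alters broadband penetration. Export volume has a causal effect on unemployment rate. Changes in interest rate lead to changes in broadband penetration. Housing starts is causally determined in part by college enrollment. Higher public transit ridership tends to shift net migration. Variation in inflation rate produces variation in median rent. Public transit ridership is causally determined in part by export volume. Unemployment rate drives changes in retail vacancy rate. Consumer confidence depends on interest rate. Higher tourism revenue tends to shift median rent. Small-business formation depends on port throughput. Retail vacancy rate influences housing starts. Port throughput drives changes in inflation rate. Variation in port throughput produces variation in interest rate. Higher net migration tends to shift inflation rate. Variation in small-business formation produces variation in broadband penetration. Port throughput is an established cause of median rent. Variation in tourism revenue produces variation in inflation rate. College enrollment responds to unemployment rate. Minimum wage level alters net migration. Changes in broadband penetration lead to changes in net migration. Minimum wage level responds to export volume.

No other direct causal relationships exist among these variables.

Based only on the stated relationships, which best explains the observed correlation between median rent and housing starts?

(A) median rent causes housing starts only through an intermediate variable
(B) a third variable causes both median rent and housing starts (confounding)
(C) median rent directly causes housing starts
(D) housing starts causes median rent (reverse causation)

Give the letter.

B

Export volume causes median rent (export volume → broadband penetration → net migration → inflation rate → median rent) and housing starts (export volume → unemployment rate → college enrollment → housing starts) — a common cause creating the correlation.
There is no stated path from median rent to housing starts or from housing starts to median rent, so neither direct nor reverse causation applies.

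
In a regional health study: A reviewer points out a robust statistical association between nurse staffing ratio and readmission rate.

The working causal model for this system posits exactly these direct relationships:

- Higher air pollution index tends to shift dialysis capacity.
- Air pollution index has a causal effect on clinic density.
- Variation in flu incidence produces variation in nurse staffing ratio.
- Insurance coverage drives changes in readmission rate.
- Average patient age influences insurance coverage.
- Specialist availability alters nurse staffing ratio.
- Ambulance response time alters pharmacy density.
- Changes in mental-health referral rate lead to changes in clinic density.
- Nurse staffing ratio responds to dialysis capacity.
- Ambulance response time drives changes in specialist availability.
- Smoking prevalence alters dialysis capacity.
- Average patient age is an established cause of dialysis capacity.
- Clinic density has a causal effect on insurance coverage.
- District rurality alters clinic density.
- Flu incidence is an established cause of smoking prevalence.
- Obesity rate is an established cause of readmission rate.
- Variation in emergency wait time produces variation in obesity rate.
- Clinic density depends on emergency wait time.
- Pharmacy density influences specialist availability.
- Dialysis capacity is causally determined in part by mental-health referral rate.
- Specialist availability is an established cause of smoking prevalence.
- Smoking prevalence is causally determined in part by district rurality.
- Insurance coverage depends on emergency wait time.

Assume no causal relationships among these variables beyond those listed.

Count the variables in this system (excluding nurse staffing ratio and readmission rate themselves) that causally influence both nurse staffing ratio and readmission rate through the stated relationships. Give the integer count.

The common causes are: air pollution index (to nurse staffing ratio via air pollution index → dialysis capacity → nurse staffing ratio; to readmission rate via air pollution index → clinic density → insurance coverage → readmission rate); average patient age (to nurse staffing ratio via average patient age → dialysis capacity → nurse staffing ratio; to readmission rate via average patient age → insurance coverage → readmission rate); district rurality (to nurse staffing ratio via district rurality → smoking prevalence → dialysis capacity → nurse staffing ratio; to readmission rate via district rurality → clinic density → insurance coverage → readmission rate); mental-health referral rate (to nurse staffing ratio via mental-health referral rate → dialysis capacity → nurse staffing ratio; to readmission rate via mental-health referral rate → clinic density → insurance coverage → readmission rate).
Every other variable lacks a causal path to at least one of nurse staffing ratio and readmission rate.

4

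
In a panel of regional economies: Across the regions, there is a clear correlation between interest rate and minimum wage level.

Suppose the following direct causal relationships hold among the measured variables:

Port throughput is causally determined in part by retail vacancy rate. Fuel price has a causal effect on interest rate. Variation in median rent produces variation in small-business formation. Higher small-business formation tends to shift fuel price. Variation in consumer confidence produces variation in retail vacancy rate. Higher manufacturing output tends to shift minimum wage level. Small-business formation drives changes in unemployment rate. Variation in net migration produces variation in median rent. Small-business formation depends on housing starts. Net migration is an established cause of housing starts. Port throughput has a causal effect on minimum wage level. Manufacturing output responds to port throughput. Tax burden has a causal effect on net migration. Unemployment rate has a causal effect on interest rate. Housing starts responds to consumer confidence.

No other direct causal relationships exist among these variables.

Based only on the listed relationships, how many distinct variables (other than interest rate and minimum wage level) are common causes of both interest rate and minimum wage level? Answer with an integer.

1

The common causes are: consumer confidence (to interest rate via consumer confidence → housing starts → small-business formation → fuel price → interest rate; to minimum wage level via consumer confidence → retail vacancy rate → port throughput → minimum wage level).
Every other variable lacks a causal path to at least one of interest rate and minimum wage level.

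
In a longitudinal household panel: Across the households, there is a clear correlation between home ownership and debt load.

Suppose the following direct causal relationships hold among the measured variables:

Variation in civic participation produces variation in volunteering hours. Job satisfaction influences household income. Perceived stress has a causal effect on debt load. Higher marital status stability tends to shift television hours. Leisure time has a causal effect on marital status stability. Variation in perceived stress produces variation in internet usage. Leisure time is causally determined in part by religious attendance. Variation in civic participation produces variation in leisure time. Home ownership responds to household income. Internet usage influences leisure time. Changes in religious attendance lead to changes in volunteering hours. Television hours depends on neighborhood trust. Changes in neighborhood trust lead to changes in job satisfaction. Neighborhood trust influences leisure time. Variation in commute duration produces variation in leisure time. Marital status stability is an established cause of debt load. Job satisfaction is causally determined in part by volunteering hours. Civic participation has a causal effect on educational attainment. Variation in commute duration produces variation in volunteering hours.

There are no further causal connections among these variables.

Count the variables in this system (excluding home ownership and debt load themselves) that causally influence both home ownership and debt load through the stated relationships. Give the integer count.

The common causes are: civic participation (to home ownership via civic participation → volunteering hours → job satisfaction → household income → home ownership; to debt load via civic participation → leisure time → marital status stability → debt load); commute duration (to home ownership via commute duration → volunteering hours → job satisfaction → household income → home ownership; to debt load via commute duration → leisure time → marital status stability → debt load); neighborhood trust (to home ownership via neighborhood trust → job satisfaction → household income → home ownership; to debt load via neighborhood trust → leisure time → marital status stability → debt load); religious attendance (to home ownership via religious attendance → volunteering hours → job satisfaction → household income → home ownership; to debt load via religious attendance → leisure time → marital status stability → debt load).
Every other variable lacks a causal path to at least one of home ownership and debt load.

4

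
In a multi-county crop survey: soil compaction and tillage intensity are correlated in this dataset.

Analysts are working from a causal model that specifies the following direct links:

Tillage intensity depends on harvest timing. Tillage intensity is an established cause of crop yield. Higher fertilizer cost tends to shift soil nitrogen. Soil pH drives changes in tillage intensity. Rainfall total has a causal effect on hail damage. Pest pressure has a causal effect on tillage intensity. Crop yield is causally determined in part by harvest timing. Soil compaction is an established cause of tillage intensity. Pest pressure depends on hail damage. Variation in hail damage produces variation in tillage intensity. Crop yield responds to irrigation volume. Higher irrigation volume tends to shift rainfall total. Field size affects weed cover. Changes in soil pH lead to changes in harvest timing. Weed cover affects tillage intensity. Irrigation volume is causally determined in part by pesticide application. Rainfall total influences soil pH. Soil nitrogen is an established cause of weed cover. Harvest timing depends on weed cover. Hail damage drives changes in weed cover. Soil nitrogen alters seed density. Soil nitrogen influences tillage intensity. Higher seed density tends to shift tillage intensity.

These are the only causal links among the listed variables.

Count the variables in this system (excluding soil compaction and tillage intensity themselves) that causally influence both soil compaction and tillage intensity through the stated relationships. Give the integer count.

0

No listed variable has a causal path to both soil compaction and tillage intensity, so there are no common causes.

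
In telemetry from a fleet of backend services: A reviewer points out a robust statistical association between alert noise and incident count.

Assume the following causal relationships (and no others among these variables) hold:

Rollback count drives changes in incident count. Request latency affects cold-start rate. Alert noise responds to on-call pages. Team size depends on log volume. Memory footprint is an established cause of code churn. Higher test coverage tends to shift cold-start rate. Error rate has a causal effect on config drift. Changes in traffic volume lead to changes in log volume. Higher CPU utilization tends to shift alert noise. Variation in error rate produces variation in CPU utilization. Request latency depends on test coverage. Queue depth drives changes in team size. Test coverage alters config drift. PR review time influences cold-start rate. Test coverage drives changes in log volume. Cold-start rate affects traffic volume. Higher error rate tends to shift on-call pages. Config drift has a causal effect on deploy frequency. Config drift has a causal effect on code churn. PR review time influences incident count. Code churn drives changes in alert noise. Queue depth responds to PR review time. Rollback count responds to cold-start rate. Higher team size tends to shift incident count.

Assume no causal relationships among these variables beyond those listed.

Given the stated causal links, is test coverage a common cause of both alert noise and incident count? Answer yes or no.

yes

Test coverage has a causal path to alert noise (test coverage → config drift → code churn → alert noise) and to incident count (test coverage → log volume → team size → incident count), so it is a common cause of both — a confounder.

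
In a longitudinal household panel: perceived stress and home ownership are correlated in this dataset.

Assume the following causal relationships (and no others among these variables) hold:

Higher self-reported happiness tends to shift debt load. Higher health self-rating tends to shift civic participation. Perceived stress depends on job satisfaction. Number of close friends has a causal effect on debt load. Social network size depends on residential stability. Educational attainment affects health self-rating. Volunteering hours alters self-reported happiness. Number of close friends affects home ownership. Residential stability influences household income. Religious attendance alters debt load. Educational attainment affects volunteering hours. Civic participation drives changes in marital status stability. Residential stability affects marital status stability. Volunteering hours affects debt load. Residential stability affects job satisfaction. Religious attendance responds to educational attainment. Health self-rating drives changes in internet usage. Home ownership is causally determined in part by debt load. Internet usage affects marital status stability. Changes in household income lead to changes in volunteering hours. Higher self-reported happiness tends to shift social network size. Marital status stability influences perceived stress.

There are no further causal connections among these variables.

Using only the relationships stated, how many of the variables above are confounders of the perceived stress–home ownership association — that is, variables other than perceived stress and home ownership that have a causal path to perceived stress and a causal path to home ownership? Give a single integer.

The common causes are: educational attainment (to perceived stress via educational attainment → health self-rating → civic participation → marital status stability → perceived stress; to home ownership via educational attainment → religious attendance → debt load → home ownership); residential stability (to perceived stress via residential stability → marital status stability → perceived stress; to home ownership via residential stability → household income → volunteering hours → debt load → home ownership).
Every other variable lacks a causal path to at least one of perceived stress and home ownership.

2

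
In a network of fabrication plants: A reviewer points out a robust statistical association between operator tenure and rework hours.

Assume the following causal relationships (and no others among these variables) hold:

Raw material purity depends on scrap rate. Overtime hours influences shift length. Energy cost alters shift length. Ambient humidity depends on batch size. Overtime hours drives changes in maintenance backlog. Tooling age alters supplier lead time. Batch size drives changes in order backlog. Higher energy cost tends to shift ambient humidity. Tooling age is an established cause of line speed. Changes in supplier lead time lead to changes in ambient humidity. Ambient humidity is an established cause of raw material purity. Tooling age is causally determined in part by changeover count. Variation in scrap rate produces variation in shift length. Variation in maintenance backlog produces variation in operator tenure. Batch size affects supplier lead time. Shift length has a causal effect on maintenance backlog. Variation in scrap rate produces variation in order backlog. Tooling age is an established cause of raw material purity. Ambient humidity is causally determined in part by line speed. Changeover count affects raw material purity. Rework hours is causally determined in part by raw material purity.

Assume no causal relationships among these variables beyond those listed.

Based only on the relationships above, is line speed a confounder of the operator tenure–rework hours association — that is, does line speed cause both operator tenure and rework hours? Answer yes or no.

no

Line speed has no stated causal path to operator tenure. A confounder must cause both variables, so line speed does not qualify.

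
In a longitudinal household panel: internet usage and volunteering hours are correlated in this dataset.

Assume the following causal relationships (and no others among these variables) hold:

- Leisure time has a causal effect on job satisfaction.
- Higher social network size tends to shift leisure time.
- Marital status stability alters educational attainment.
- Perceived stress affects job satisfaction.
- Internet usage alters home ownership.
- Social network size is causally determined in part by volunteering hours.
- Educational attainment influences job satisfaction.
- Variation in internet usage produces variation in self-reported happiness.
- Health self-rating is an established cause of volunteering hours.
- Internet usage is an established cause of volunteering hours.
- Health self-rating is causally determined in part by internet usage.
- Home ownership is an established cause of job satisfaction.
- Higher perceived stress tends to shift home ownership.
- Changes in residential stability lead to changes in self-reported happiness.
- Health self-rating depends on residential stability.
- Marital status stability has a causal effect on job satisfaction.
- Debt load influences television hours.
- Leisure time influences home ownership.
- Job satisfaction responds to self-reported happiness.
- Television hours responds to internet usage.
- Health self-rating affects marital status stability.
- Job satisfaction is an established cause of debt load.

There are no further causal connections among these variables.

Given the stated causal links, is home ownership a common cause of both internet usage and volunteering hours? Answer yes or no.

no

Home ownership has no stated causal path to either internet usage or volunteering hours. A confounder must cause both variables, so home ownership does not qualify.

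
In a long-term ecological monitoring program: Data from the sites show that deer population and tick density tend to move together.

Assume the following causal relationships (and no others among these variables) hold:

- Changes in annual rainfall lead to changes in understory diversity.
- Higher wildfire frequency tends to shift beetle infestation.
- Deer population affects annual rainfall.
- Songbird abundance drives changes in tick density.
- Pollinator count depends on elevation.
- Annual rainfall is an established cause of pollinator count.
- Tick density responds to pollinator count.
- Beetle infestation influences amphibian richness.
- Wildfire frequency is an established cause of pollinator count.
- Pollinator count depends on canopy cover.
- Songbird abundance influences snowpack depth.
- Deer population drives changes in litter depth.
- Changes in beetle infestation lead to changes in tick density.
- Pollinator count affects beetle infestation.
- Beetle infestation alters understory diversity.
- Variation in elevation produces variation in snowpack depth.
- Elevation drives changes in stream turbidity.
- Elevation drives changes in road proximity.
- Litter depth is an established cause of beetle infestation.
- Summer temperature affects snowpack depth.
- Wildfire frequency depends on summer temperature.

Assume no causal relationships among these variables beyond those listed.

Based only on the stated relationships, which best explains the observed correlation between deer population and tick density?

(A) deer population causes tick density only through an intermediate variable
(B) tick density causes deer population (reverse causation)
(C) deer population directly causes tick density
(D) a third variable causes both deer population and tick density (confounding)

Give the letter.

Deer population reaches tick density through deer population → annual rainfall → pollinator count → tick density — an indirect causal chain with no direct deer population → tick density link. No variable causes both deer population and tick density, so confounding is ruled out; the effect is mediated.

A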